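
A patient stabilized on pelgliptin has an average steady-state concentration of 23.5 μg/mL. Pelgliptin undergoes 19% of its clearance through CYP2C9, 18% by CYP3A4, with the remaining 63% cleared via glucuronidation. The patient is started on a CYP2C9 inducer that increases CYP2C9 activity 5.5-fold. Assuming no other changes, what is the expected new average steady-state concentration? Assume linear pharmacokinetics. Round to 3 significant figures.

The CYP2C9 pathway (19% of clearance) rises to 5.5× activity: 0.19 × 5.5 = 1.045.
CYP3A4 (18%) and the residual 63% are unaffected.
CL_new/CL_old = 1.045 + 0.18 + 0.63 = 1.855.
New average steady-state concentration = baseline ÷ relative clearance = 23.5 / 1.855 = 12.7 μg/mL.

12.7 μg/mL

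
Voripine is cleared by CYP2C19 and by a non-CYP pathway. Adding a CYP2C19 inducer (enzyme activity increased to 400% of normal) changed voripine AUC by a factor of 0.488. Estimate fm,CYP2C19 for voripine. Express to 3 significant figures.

Let x = fm,CYP2C19. Because AUC ∝ 1/CL, relative clearance rose to 1/0.488 = 2.049.
Setting x·4 + (1 − x) = 2.049 and solving: x = (2.049 − 1)/(4 − 1) = 0.350.

0.350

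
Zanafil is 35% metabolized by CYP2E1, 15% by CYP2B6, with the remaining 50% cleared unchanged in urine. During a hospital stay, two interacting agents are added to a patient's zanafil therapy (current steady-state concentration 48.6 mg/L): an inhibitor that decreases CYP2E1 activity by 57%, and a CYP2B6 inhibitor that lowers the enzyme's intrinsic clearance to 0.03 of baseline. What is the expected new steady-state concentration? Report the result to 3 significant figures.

CYP2E1: 0.35 × 0.43 = 0.1505
CYP2B6: 0.15 × 0.03 = 0.0045
Other: 0.5 (unchanged)
CL_new/CL_old = 0.1505 + 0.0045 + 0.5 = 0.655.
New steady-state concentration = 48.6 / 0.655 = 74.2 mg/L (concentration scales inversely with clearance).

74.2 mg/L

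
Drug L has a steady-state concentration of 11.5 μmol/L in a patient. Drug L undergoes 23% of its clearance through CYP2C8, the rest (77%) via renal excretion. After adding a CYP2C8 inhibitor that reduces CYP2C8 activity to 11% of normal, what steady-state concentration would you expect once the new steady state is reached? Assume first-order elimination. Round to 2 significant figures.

14 μmol/L

The CYP2C8 pathway (23% of clearance) is reduced to 0.11× activity: 0.23 × 0.11 = 0.0253.
Non-CYP routes (77%) are unchanged.
Relative clearance = 0.0253 + 0.77 = 0.7953.
New steady-state concentration = baseline ÷ relative clearance = 11.5 / 0.7953 = 14 μmol/L.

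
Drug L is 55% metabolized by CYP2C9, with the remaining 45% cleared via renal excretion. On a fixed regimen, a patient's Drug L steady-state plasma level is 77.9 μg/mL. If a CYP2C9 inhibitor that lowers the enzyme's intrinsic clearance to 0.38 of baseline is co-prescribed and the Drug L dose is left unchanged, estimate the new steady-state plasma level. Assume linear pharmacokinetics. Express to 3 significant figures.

The CYP2C9 pathway (55% of clearance) falls to 0.38× activity: 0.55 × 0.38 = 0.209.
Non-CYP routes (45%) are unchanged.
New clearance relative to baseline: 0.209 + 0.45 = 0.659.
Steady-state plasma level ∝ 1/CL, so new value = 77.9 / 0.659 = 118 μg/mL.

118 μg/mL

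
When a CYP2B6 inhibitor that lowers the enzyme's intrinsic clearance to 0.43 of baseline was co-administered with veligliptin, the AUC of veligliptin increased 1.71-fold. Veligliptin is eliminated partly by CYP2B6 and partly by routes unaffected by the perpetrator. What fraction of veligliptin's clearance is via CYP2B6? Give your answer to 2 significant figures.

0.73

Let x = fm,CYP2B6. Because AUC ∝ 1/CL, relative clearance fell to 1/1.71 = 0.5848.
Setting x·0.43 + (1 − x) = 0.5848 and solving: x = (0.5848 − 1)/(0.43 − 1) = 0.73.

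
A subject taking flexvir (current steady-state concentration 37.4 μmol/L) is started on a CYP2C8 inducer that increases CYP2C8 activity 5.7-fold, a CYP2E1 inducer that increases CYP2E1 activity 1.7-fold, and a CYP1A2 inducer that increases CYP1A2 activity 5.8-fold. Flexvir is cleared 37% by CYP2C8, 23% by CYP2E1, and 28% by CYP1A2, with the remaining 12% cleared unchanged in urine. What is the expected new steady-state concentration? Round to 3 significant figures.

CYP2C8: 0.37 × 5.7 = 2.109
CYP2E1: 0.23 × 1.7 = 0.391
CYP1A2: 0.28 × 5.8 = 1.624
Other: 0.12 (unchanged)
CL_new/CL_old = 2.109 + 0.391 + 1.624 + 0.12 = 4.244.
Steady-state concentration ∝ 1/CL: new value = 37.4 / 4.244 = 8.81 μmol/L.

8.81 μmol/L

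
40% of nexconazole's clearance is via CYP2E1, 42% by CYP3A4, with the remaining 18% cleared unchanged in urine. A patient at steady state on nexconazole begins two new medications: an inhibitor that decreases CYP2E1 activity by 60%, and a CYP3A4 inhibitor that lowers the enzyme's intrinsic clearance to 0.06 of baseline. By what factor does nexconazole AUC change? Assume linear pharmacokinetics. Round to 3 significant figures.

2.74

The CYP2E1 pathway (40% of clearance) is reduced to 0.4× activity: 0.4 × 0.4 = 0.16.
The CYP3A4 pathway (42% of clearance) drops to 0.06× activity: 0.42 × 0.06 = 0.0252.
The remaining 18% of clearance is unaffected.
New clearance relative to baseline: 0.16 + 0.0252 + 0.18 = 0.3652.
Because AUC varies inversely with clearance, the combined effect is 1 / 0.3652 = 2.74.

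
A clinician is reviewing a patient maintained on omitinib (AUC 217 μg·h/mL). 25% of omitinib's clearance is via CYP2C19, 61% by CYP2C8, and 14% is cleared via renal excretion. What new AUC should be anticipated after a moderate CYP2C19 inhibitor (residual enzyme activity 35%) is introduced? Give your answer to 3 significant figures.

259 μg·h/mL

The CYP2C19 pathway (25% of clearance) drops to 0.35× activity: 0.25 × 0.35 = 0.0875.
CYP2C8 (61%) and the residual 14% are unaffected.
New clearance relative to baseline: 0.0875 + 0.61 + 0.14 = 0.8375.
New AUC = baseline ÷ relative clearance = 217 / 0.8375 = 259 μg·h/mL.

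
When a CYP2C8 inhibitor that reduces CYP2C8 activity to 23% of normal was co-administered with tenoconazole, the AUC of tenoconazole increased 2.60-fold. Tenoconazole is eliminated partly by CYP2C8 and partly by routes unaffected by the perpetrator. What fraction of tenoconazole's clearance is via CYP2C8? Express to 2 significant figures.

0.80

CL'/CL = 1 / 2.60 = 0.3846
0.23·fm + (1 − fm) = 0.3846
fm = (0.3846 − 1) / (0.23 − 1) = 0.80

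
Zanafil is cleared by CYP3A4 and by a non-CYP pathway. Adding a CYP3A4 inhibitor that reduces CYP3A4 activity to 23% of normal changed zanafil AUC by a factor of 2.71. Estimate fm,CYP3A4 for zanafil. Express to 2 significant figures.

0.82

CL'/CL = 1 / 2.71 = 0.369
0.23·fm + (1 − fm) = 0.369
fm = (0.369 − 1) / (0.23 − 1) = 0.82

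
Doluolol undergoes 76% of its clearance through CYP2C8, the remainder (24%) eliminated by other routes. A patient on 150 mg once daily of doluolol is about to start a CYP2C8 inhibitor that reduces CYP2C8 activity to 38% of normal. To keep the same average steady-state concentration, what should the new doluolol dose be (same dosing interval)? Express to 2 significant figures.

79 mg

The CYP2C8 pathway (76% of clearance) falls to 0.38× activity: 0.76 × 0.38 = 0.2888.
The remaining 24% of clearance is unaffected.
Relative clearance = 0.2888 + 0.24 = 0.5288.
Exposure is unchanged when dose changes in proportion to clearance. New dose = 150 mg × 0.5288 = 79 mg.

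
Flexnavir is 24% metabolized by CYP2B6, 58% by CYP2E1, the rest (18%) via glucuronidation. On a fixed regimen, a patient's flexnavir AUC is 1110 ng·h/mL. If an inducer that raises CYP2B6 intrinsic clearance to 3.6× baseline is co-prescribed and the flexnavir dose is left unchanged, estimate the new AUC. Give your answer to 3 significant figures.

683 ng·h/mL

The CYP2B6 pathway (24% of clearance) is boosted to 3.6× activity: 0.24 × 3.6 = 0.864.
CYP2E1 (58%) and the residual 18% are unaffected.
Relative clearance = 0.864 + 0.58 + 0.18 = 1.624.
New AUC = baseline ÷ relative clearance = 1110 / 1.624 = 683 ng·h/mL.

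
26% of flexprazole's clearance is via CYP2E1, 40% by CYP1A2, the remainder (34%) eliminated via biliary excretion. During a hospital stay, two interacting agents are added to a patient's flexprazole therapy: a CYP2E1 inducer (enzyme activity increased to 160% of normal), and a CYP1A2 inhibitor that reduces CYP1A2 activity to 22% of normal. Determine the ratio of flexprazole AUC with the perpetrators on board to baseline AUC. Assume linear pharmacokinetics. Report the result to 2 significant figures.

The CYP2E1 pathway (26% of clearance) increases to 1.6× activity: 0.26 × 1.6 = 0.416.
The CYP1A2 pathway (40% of clearance) drops to 0.22× activity: 0.4 × 0.22 = 0.088.
The remaining 34% of clearance is unaffected.
Relative clearance = 0.416 + 0.088 + 0.34 = 0.844.
Because AUC varies inversely with clearance, the combined effect is 1 / 0.844 = 1.2.

1.2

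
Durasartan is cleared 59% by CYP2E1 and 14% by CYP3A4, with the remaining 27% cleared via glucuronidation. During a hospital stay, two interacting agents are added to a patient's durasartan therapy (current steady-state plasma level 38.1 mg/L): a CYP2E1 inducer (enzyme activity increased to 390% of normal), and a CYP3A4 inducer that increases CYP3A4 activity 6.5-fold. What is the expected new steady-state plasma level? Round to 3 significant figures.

10.9 mg/L

The CYP2E1 pathway (59% of clearance) rises to 3.9× activity: 0.59 × 3.9 = 2.301.
The CYP3A4 pathway (14% of clearance) increases to 6.5× activity: 0.14 × 6.5 = 0.91.
Non-CYP routes (27%) are unchanged.
New clearance relative to baseline: 2.301 + 0.91 + 0.27 = 3.481.
Steady-state plasma level ∝ 1/CL: new value = 38.1 / 3.481 = 10.9 mg/L.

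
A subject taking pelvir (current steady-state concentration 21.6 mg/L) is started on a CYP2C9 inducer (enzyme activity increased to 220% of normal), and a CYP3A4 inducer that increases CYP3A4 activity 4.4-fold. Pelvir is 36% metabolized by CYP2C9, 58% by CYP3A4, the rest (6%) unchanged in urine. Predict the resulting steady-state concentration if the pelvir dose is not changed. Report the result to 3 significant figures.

6.35 mg/L

The CYP2C9 pathway (36% of clearance) increases to 2.2× activity: 0.36 × 2.2 = 0.792.
The CYP3A4 pathway (58% of clearance) increases to 4.4× activity: 0.58 × 4.4 = 2.552.
The remaining 6% of clearance is unaffected.
Relative clearance = 0.792 + 2.552 + 0.06 = 3.404.
Steady-state concentration ∝ 1/CL: new value = 21.6 / 3.404 = 6.35 mg/L.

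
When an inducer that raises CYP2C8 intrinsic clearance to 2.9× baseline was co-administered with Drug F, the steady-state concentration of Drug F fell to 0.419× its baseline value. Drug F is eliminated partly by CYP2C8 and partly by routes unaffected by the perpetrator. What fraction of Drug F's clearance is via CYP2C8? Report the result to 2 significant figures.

0.73

Let fm be the CYP2C8 fraction. New clearance relative to baseline = fm × 2.9 + (1 − fm).
Steady-state concentration ratio = 1 / (new CL fraction), so new CL fraction = 1 / 0.419 = 2.387.
fm × 2.9 + 1 − fm = 2.387  ⇒  fm × (2.9 − 1) = 1.387  ⇒  fm = 0.73.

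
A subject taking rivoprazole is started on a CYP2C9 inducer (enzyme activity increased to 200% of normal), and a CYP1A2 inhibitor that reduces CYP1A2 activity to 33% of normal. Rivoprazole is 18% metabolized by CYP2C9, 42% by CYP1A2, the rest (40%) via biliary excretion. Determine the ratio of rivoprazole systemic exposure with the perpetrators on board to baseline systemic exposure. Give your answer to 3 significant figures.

1.11

The CYP2C9 pathway (18% of clearance) increases to 2× activity: 0.18 × 2 = 0.36.
The CYP1A2 pathway (42% of clearance) is reduced to 0.33× activity: 0.42 × 0.33 = 0.1386.
Non-CYP routes (40%) are unchanged.
CL_new/CL_old = 0.36 + 0.1386 + 0.4 = 0.8986.
Because systemic exposure varies inversely with clearance, the combined effect is 1 / 0.8986 = 1.11.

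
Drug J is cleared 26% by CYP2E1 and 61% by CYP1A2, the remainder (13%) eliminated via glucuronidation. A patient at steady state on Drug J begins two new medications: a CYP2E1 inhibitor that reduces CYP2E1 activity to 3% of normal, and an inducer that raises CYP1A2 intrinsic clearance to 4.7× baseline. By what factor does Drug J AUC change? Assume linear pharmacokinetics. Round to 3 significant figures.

0.333

The CYP2E1 pathway (26% of clearance) drops to 0.03× activity: 0.26 × 0.03 = 0.0078.
The CYP1A2 pathway (61% of clearance) increases to 4.7× activity: 0.61 × 4.7 = 2.867.
Non-CYP routes (13%) are unchanged.
CL_new/CL_old = 0.0078 + 2.867 + 0.13 = 3.0048.
Net AUC ratio = 1 / 3.0048 = 0.333.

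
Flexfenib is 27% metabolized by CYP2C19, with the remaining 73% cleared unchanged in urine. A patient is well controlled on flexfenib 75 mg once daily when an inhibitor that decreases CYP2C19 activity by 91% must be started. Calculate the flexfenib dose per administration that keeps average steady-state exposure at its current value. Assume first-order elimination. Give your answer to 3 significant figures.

56.6 mg

The CYP2C19 pathway (27% of clearance) drops to 0.09× activity: 0.27 × 0.09 = 0.0243.
Non-CYP routes (73%) are unchanged.
New clearance relative to baseline: 0.0243 + 0.73 = 0.7543.
Exposure is unchanged when dose changes in proportion to clearance. New dose = 75 mg × 0.7543 = 56.6 mg.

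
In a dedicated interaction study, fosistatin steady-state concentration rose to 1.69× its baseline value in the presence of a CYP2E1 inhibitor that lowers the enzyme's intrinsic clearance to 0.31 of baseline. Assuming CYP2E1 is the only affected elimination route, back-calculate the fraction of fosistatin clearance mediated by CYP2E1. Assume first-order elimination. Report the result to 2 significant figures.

0.59

Let x = fm,CYP2E1. Because steady-state concentration ∝ 1/CL, relative clearance fell to 1/1.69 = 0.5917.
Setting x·0.31 + (1 − x) = 0.5917 and solving: x = (0.5917 − 1)/(0.31 − 1) = 0.59.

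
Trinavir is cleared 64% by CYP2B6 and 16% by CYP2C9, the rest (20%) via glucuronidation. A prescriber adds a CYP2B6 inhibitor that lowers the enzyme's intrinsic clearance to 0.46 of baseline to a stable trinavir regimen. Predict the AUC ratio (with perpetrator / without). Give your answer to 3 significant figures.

CYP2B6: 0.64 × 0.46 = 0.2944
CYP2C9: 0.16 (unchanged)
Other: 0.2 (unchanged)
Relative clearance = 0.2944 + 0.16 + 0.2 = 0.6544.
AUC is inversely proportional to clearance, so the fold-change is 1 / 0.6544 = 1.53.

1.53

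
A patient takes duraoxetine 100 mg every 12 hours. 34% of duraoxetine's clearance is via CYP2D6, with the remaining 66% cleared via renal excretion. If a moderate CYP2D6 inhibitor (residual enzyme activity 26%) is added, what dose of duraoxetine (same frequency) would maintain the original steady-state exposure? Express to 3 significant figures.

The CYP2D6 pathway (34% of clearance) falls to 0.26× activity: 0.34 × 0.26 = 0.0884.
The remaining 66% of clearance is unaffected.
New clearance relative to baseline: 0.0884 + 0.66 = 0.7484.
Css,avg = (dose rate)/CL, so holding Css fixed requires dose ∝ CL: 100 × 0.7484 = 74.8 mg.

74.8 mg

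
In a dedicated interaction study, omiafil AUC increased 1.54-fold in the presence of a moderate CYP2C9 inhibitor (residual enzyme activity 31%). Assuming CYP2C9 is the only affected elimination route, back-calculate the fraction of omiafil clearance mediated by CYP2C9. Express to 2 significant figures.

Let fm be the CYP2C9 fraction. New clearance relative to baseline = fm × 0.31 + (1 − fm).
AUC ratio = 1 / (new CL fraction), so new CL fraction = 1 / 1.54 = 0.6494.
fm × 0.31 + 1 − fm = 0.6494  ⇒  fm × (0.31 − 1) = −0.3506  ⇒  fm = 0.51.

0.51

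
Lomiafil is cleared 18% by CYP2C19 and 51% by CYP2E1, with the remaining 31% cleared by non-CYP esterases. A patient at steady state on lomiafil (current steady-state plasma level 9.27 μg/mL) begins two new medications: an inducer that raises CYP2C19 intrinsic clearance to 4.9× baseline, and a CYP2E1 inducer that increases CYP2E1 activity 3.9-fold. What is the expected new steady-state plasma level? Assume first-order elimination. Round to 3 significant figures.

2.91 μg/mL

The CYP2C19 pathway (18% of clearance) rises to 4.9× activity: 0.18 × 4.9 = 0.882.
The CYP2E1 pathway (51% of clearance) is boosted to 3.9× activity: 0.51 × 3.9 = 1.989.
The remaining 31% of clearance is unaffected.
CL_new/CL_old = 0.882 + 1.989 + 0.31 = 3.181.
New steady-state plasma level = 9.27 / 3.181 = 2.91 μg/mL (concentration scales inversely with clearance).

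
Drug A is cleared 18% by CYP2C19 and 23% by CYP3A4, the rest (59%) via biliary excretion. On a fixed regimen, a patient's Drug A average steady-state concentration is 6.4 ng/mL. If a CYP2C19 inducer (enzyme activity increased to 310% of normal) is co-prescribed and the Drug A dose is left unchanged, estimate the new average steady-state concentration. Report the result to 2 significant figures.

CYP2C19: 0.18 × 3.1 = 0.558
CYP3A4: 0.23 (unchanged)
Other: 0.59 (unchanged)
New clearance relative to baseline: 0.558 + 0.23 + 0.59 = 1.378.
New average steady-state concentration = baseline ÷ relative clearance = 6.4 / 1.378 = 4.6 ng/mL.

4.6 ng/mL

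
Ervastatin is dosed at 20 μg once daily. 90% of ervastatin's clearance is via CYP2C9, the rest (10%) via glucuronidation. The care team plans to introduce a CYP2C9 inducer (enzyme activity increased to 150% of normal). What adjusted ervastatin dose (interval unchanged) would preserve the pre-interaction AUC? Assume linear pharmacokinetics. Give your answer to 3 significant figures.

The CYP2C9 pathway (90% of clearance) increases to 1.5× activity: 0.9 × 1.5 = 1.35.
Non-CYP routes (10%) are unchanged.
Relative clearance = 1.35 + 0.1 = 1.45.
To maintain the same steady-state level, dose must scale with clearance: new dose = 20 × 1.45 = 29.0 μg.

29.0 μg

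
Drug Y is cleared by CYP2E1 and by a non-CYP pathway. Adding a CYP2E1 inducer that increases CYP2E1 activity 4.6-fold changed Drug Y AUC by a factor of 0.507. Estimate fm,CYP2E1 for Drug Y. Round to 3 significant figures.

0.270

Let fm be the CYP2E1 fraction. New clearance relative to baseline = fm × 4.6 + (1 − fm).
AUC ratio = 1 / (new CL fraction), so new CL fraction = 1 / 0.507 = 1.972.
fm × 4.6 + 1 − fm = 1.972  ⇒  fm × (4.6 − 1) = 0.9724  ⇒  fm = 0.270.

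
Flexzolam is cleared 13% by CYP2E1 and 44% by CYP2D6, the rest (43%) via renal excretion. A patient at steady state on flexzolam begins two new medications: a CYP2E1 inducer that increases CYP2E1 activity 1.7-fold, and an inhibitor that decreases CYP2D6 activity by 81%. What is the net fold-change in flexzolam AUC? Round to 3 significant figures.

1.36

The CYP2E1 pathway (13% of clearance) rises to 1.7× activity: 0.13 × 1.7 = 0.221.
The CYP2D6 pathway (44% of clearance) falls to 0.19× activity: 0.44 × 0.19 = 0.0836.
The remaining 43% of clearance is unaffected.
Relative clearance = 0.221 + 0.0836 + 0.43 = 0.7346.
AUC ∝ 1/CL: fold-change = 1 / 0.7346 = 1.36.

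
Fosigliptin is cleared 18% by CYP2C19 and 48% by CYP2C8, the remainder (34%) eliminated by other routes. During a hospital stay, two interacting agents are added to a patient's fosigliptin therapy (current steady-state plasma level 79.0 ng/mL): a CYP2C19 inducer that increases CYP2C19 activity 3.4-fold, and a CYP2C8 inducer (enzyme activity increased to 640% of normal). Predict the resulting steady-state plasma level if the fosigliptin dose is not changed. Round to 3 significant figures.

The CYP2C19 pathway (18% of clearance) increases to 3.4× activity: 0.18 × 3.4 = 0.612.
The CYP2C8 pathway (48% of clearance) increases to 6.4× activity: 0.48 × 6.4 = 3.072.
The remaining 34% of clearance is unaffected.
New clearance relative to baseline: 0.612 + 3.072 + 0.34 = 4.024.
Dividing the baseline by the relative clearance: 79.0 / 4.024 = 19.6 ng/mL.

19.6 ng/mL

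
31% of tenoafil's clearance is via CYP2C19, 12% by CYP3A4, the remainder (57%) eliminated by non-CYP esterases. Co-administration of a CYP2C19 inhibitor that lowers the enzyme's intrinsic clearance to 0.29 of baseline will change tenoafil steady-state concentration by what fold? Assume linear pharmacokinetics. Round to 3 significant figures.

1.28

The CYP2C19 pathway (31% of clearance) drops to 0.29× activity: 0.31 × 0.29 = 0.0899.
CYP3A4 (12%) and the residual 57% are unaffected.
CL_new/CL_old = 0.0899 + 0.12 + 0.57 = 0.7799.
Since steady-state concentration ∝ 1/CL, the ratio is 1 / 0.7799 = 1.28.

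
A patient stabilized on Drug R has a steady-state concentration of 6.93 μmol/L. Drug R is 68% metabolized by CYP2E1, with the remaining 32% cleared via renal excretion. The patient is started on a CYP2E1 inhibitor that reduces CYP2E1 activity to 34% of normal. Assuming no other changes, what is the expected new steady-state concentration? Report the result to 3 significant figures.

12.6 μmol/L

CYP2E1: 0.68 × 0.34 = 0.2312
Other: 0.32 (unchanged)
Relative clearance = 0.2312 + 0.32 = 0.5512.
With dosing unchanged, steady-state concentration scales as 1/CL: 6.93 / 0.5512 = 12.6 μmol/L.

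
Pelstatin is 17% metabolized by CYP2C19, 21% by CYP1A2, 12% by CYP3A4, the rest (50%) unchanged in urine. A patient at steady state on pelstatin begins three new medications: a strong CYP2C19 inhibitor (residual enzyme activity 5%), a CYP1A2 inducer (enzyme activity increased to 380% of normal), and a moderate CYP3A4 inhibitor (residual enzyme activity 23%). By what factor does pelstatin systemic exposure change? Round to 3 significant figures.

CYP2C19: 0.17 × 0.05 = 0.0085
CYP1A2: 0.21 × 3.8 = 0.798
CYP3A4: 0.12 × 0.23 = 0.0276
Other: 0.5 (unchanged)
New clearance relative to baseline: 0.0085 + 0.798 + 0.0276 + 0.5 = 1.3341.
Net systemic exposure ratio = 1 / 1.3341 = 0.750.

0.750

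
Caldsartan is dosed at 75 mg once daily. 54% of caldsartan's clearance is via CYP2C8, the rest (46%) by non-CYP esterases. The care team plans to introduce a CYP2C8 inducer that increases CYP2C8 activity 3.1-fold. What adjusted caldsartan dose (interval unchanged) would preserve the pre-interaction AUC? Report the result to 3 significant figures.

160 mg

The CYP2C8 pathway (54% of clearance) rises to 3.1× activity: 0.54 × 3.1 = 1.674.
Non-CYP routes (46%) are unchanged.
CL_new/CL_old = 1.674 + 0.46 = 2.134.
To maintain the same steady-state level, dose must scale with clearance: new dose = 75 × 2.134 = 160 mg.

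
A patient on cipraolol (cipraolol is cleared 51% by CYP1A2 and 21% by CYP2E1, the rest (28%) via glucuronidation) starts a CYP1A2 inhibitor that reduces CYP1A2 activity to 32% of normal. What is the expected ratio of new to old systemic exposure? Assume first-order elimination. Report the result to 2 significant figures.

1.5

CYP1A2: 0.51 × 0.32 = 0.1632
CYP2E1: 0.21 (unchanged)
Other: 0.28 (unchanged)
New clearance relative to baseline: 0.1632 + 0.21 + 0.28 = 0.6532.
Systemic exposure is inversely proportional to clearance, so the fold-change is 1 / 0.6532 = 1.5.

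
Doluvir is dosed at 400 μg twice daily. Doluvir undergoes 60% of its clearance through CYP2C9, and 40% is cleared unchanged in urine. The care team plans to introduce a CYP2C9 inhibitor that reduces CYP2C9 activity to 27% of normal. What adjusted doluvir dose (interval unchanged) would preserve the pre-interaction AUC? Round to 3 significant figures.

The CYP2C9 pathway (60% of clearance) is reduced to 0.27× activity: 0.6 × 0.27 = 0.162.
The remaining 40% of clearance is unaffected.
CL_new/CL_old = 0.162 + 0.4 = 0.562.
To maintain the same steady-state level, dose must scale with clearance: new dose = 400 × 0.562 = 225 μg.

225 μg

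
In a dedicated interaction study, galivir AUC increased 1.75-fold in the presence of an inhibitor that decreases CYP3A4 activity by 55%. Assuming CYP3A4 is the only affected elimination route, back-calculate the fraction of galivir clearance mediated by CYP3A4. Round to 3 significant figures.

0.779

CL'/CL = 1 / 1.75 = 0.5714
0.45·fm + (1 − fm) = 0.5714
fm = (0.5714 − 1) / (0.45 − 1) = 0.779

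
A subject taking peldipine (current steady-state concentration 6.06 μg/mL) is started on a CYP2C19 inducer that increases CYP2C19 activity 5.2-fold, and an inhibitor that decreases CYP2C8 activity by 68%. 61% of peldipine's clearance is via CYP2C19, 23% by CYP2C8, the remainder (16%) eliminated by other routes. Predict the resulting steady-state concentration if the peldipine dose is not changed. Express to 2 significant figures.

1.8 μg/mL

The CYP2C19 pathway (61% of clearance) rises to 5.2× activity: 0.61 × 5.2 = 3.172.
The CYP2C8 pathway (23% of clearance) is reduced to 0.32× activity: 0.23 × 0.32 = 0.0736.
Non-CYP routes (16%) are unchanged.
New clearance relative to baseline: 3.172 + 0.0736 + 0.16 = 3.4056.
Dividing the baseline by the relative clearance: 6.06 / 3.4056 = 1.8 μg/mL.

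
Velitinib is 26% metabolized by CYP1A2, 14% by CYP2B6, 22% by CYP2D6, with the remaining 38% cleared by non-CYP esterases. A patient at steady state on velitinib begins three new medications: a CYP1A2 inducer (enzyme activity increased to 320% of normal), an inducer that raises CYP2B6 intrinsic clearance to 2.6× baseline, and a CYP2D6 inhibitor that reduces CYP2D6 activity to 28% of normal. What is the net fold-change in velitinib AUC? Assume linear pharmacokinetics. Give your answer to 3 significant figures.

0.611

The CYP1A2 pathway (26% of clearance) rises to 3.2× activity: 0.26 × 3.2 = 0.832.
The CYP2B6 pathway (14% of clearance) rises to 2.6× activity: 0.14 × 2.6 = 0.364.
The CYP2D6 pathway (22% of clearance) is reduced to 0.28× activity: 0.22 × 0.28 = 0.0616.
Non-CYP routes (38%) are unchanged.
CL_new/CL_old = 0.832 + 0.364 + 0.0616 + 0.38 = 1.6376.
Because AUC varies inversely with clearance, the combined effect is 1 / 1.6376 = 0.611.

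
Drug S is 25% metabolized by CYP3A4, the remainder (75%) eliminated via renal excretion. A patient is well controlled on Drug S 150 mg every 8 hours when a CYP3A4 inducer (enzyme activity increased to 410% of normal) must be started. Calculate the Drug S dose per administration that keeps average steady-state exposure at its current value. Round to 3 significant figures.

The CYP3A4 pathway (25% of clearance) rises to 4.1× activity: 0.25 × 4.1 = 1.025.
Non-CYP routes (75%) are unchanged.
New clearance relative to baseline: 1.025 + 0.75 = 1.775.
To maintain the same steady-state level, dose must scale with clearance: new dose = 150 × 1.775 = 266 mg.

266 mg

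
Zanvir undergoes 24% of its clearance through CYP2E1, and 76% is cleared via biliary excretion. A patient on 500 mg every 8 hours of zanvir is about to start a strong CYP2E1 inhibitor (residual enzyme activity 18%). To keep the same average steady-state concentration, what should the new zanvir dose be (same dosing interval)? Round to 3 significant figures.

402 mg

The CYP2E1 pathway (24% of clearance) falls to 0.18× activity: 0.24 × 0.18 = 0.0432.
Non-CYP routes (76%) are unchanged.
CL_new/CL_old = 0.0432 + 0.76 = 0.8032.
Exposure is unchanged when dose changes in proportion to clearance. New dose = 500 mg × 0.8032 = 402 mg.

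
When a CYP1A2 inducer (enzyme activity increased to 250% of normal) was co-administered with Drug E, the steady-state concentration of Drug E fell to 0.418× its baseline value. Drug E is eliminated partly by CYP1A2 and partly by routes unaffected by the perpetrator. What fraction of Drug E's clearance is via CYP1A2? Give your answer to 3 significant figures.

CL'/CL = 1 / 0.418 = 2.392
2.5·fm + (1 − fm) = 2.392
fm = (2.392 − 1) / (2.5 − 1) = 0.928

0.928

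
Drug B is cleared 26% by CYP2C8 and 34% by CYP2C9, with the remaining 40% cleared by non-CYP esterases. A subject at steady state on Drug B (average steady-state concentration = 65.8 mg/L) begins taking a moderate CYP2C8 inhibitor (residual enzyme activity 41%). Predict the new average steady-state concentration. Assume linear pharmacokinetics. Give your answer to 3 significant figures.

The CYP2C8 pathway (26% of clearance) is reduced to 0.41× activity: 0.26 × 0.41 = 0.1066.
CYP2C9 (34%) and the residual 40% are unaffected.
Relative clearance = 0.1066 + 0.34 + 0.4 = 0.8466.
With dosing unchanged, average steady-state concentration scales as 1/CL: 65.8 / 0.8466 = 77.7 mg/L.

77.7 mg/L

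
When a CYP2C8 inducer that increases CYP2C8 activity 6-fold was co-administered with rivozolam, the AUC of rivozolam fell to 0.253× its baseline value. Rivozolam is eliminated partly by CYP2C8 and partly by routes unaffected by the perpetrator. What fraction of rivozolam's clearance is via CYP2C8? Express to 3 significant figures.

0.591

Let x = fm,CYP2C8. Because AUC ∝ 1/CL, relative clearance rose to 1/0.253 = 3.953.
Only the CYP2C8 route changed, so 3.953 = x·6 + (1 − x), giving x = 0.591.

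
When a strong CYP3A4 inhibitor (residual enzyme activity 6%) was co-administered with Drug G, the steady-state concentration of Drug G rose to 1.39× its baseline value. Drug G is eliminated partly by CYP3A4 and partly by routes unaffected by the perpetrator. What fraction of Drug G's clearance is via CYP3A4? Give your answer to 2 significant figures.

CL'/CL = 1 / 1.39 = 0.7194
0.06·fm + (1 − fm) = 0.7194
fm = (0.7194 − 1) / (0.06 − 1) = 0.30

0.30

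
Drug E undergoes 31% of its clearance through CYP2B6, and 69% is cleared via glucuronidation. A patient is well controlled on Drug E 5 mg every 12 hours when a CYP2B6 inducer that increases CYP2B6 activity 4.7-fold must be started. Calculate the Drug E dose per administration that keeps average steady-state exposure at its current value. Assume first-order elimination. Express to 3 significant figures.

10.7 mg

The CYP2B6 pathway (31% of clearance) increases to 4.7× activity: 0.31 × 4.7 = 1.457.
The remaining 69% of clearance is unaffected.
CL_new/CL_old = 1.457 + 0.69 = 2.147.
To maintain the same steady-state level, dose must scale with clearance: new dose = 5 × 2.147 = 10.7 mg.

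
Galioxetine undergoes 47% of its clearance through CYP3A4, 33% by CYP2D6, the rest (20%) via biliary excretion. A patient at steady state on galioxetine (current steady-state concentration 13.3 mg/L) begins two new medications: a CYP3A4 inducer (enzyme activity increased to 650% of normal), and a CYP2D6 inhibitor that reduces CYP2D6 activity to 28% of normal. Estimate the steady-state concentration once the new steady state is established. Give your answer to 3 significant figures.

The CYP3A4 pathway (47% of clearance) is boosted to 6.5× activity: 0.47 × 6.5 = 3.055.
The CYP2D6 pathway (33% of clearance) is reduced to 0.28× activity: 0.33 × 0.28 = 0.0924.
Non-CYP routes (20%) are unchanged.
Relative clearance = 3.055 + 0.0924 + 0.2 = 3.3474.
Dividing the baseline by the relative clearance: 13.3 / 3.3474 = 3.97 mg/L.

3.97 mg/L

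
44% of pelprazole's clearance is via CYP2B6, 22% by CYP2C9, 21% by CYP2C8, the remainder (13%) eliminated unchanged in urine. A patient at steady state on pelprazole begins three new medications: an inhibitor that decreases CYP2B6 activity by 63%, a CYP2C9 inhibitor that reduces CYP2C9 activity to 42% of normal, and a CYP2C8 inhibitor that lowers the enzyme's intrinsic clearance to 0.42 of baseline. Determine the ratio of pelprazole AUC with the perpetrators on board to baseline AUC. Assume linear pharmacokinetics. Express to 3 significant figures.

The CYP2B6 pathway (44% of clearance) falls to 0.37× activity: 0.44 × 0.37 = 0.1628.
The CYP2C9 pathway (22% of clearance) drops to 0.42× activity: 0.22 × 0.42 = 0.0924.
The CYP2C8 pathway (21% of clearance) falls to 0.42× activity: 0.21 × 0.42 = 0.0882.
Non-CYP routes (13%) are unchanged.
CL_new/CL_old = 0.1628 + 0.0924 + 0.0882 + 0.13 = 0.4734.
Because AUC varies inversely with clearance, the combined effect is 1 / 0.4734 = 2.11.

2.11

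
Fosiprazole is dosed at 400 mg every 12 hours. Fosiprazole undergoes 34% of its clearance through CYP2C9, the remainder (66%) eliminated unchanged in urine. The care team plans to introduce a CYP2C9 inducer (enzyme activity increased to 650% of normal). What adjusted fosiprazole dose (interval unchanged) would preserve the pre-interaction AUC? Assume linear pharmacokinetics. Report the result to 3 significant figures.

1.15 × 10³ mg

CYP2C9: 0.34 × 6.5 = 2.21
Other: 0.66 (unchanged)
CL_new/CL_old = 2.21 + 0.66 = 2.87.
Exposure is unchanged when dose changes in proportion to clearance. New dose = 400 mg × 2.87 = 1.15 × 10³ mg.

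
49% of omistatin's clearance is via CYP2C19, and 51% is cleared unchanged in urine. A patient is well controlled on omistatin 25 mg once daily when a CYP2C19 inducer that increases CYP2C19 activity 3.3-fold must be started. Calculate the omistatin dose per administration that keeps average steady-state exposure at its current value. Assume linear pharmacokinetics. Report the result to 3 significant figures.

CYP2C19: 0.49 × 3.3 = 1.617
Other: 0.51 (unchanged)
CL_new/CL_old = 1.617 + 0.51 = 2.127.
To maintain the same steady-state level, dose must scale with clearance: new dose = 25 × 2.127 = 53.2 mg.

53.2 mg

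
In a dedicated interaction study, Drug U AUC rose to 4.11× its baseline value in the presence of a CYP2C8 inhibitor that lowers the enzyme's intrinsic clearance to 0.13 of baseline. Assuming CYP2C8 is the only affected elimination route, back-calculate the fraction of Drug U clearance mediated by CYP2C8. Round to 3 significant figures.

Let fm be the CYP2C8 fraction. New clearance relative to baseline = fm × 0.13 + (1 − fm).
AUC ratio = 1 / (new CL fraction), so new CL fraction = 1 / 4.11 = 0.2433.
fm × 0.13 + 1 − fm = 0.2433  ⇒  fm × (0.13 − 1) = −0.7567  ⇒  fm = 0.870.

0.870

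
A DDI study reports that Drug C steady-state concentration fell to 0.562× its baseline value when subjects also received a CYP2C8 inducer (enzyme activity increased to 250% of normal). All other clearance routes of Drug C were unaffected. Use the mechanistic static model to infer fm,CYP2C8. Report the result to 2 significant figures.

CL'/CL = 1 / 0.562 = 1.779
2.5·fm + (1 − fm) = 1.779
fm = (1.779 − 1) / (2.5 − 1) = 0.52

0.52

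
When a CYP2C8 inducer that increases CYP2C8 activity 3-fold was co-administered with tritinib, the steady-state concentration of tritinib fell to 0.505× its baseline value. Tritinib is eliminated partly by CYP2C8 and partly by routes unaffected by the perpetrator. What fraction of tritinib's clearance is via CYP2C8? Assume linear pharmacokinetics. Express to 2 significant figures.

0.49

Call the CYP2C8 fraction fm. After the interaction, CL_new/CL_old = fm × 3 + (1 − fm).
Steady-state concentration ratio = 1 / (new CL fraction), so new CL fraction = 1 / 0.505 = 1.98.
fm × 3 + 1 − fm = 1.98  ⇒  fm × (3 − 1) = 0.9802  ⇒  fm = 0.49.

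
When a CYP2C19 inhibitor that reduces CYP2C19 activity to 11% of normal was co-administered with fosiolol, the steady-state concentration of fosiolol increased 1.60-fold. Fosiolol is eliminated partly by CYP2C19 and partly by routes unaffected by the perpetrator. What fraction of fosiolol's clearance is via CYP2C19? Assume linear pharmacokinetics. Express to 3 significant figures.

0.421

Call the CYP2C19 fraction fm. After the interaction, CL_new/CL_old = fm × 0.11 + (1 − fm).
Steady-state concentration ratio = 1 / (new CL fraction), so new CL fraction = 1 / 1.60 = 0.625.
fm × 0.11 + 1 − fm = 0.625  ⇒  fm × (0.11 − 1) = −0.375  ⇒  fm = 0.421.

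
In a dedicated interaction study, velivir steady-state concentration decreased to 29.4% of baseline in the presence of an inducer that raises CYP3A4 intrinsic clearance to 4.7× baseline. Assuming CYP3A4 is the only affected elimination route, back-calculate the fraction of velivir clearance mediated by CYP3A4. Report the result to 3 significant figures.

Call the CYP3A4 fraction fm. After the interaction, CL_new/CL_old = fm × 4.7 + (1 − fm).
Steady-state concentration ratio = 1 / (new CL fraction), so new CL fraction = 1 / 0.294 = 3.401.
fm × 4.7 + 1 − fm = 3.401  ⇒  fm × (4.7 − 1) = 2.401  ⇒  fm = 0.649.

0.649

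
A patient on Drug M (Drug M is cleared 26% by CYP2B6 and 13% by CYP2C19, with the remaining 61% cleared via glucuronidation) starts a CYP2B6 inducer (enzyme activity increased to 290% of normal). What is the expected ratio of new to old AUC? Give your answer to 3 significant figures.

The CYP2B6 pathway (26% of clearance) increases to 2.9× activity: 0.26 × 2.9 = 0.754.
CYP2C19 (13%) and the residual 61% are unaffected.
CL_new/CL_old = 0.754 + 0.13 + 0.61 = 1.494.
Since AUC ∝ 1/CL, the ratio is 1 / 1.494 = 0.669.

0.669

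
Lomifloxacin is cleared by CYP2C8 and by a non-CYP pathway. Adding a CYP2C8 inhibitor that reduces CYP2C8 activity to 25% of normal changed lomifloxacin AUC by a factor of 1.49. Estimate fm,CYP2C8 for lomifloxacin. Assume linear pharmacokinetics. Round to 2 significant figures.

Let x = fm,CYP2C8. Because AUC ∝ 1/CL, relative clearance fell to 1/1.49 = 0.6711.
Only the CYP2C8 route changed, so 0.6711 = x·0.25 + (1 − x), giving x = 0.44.

0.44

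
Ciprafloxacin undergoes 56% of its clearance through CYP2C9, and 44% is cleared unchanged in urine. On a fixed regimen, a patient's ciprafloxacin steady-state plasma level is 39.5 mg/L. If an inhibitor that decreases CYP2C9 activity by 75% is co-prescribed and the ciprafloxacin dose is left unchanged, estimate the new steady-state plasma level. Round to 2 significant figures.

68 mg/L

The CYP2C9 pathway (56% of clearance) drops to 0.25× activity: 0.56 × 0.25 = 0.14.
Non-CYP routes (44%) are unchanged.
CL_new/CL_old = 0.14 + 0.44 = 0.58.
Steady-state plasma level ∝ 1/CL, so new value = 39.5 / 0.58 = 68 mg/L.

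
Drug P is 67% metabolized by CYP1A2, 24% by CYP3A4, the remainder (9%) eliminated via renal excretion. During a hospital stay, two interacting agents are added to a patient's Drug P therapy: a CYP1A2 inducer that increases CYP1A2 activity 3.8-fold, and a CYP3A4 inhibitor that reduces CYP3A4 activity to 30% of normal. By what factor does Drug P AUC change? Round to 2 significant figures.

The CYP1A2 pathway (67% of clearance) is boosted to 3.8× activity: 0.67 × 3.8 = 2.546.
The CYP3A4 pathway (24% of clearance) is reduced to 0.3× activity: 0.24 × 0.3 = 0.072.
The remaining 9% of clearance is unaffected.
New clearance relative to baseline: 2.546 + 0.072 + 0.09 = 2.708.
AUC ∝ 1/CL: fold-change = 1 / 2.708 = 0.37.

0.37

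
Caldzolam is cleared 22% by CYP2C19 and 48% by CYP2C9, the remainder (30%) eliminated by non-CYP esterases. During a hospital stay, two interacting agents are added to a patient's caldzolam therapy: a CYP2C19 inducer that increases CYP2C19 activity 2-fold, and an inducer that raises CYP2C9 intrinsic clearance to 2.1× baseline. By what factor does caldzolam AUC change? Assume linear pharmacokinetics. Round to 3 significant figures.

0.572

CYP2C19: 0.22 × 2 = 0.44
CYP2C9: 0.48 × 2.1 = 1.008
Other: 0.3 (unchanged)
New clearance relative to baseline: 0.44 + 1.008 + 0.3 = 1.748.
Because AUC varies inversely with clearance, the combined effect is 1 / 1.748 = 0.572.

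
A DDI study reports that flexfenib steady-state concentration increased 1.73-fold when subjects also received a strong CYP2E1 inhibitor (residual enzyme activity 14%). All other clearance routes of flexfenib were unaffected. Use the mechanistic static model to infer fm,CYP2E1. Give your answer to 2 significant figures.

CL'/CL = 1 / 1.73 = 0.578
0.14·fm + (1 − fm) = 0.578
fm = (0.578 − 1) / (0.14 − 1) = 0.49

0.49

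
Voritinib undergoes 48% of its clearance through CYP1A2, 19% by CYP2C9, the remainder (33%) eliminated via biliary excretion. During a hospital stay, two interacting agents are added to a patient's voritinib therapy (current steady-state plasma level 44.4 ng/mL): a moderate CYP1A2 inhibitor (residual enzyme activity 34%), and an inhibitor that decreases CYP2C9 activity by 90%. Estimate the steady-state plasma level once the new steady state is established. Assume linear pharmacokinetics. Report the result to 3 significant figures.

CYP1A2: 0.48 × 0.34 = 0.1632
CYP2C9: 0.19 × 0.1 = 0.019
Other: 0.33 (unchanged)
Relative clearance = 0.1632 + 0.019 + 0.33 = 0.5122.
Steady-state plasma level ∝ 1/CL: new value = 44.4 / 0.5122 = 86.7 ng/mL.

86.7 ng/mL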